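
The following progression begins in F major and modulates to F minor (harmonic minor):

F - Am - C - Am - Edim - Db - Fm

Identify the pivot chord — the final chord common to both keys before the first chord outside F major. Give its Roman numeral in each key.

Edim — vii° in F major, vii° in F minor

Chords diatonic to F major: F, Gm, Am, Bb, C, Dm, Edim.
Reading the progression, the first chord not in that set is Db, so the modulation leaves F major there.
The chord immediately before Db is Edim, which is diatonic to both keys: vii° in F major and vii° in F minor.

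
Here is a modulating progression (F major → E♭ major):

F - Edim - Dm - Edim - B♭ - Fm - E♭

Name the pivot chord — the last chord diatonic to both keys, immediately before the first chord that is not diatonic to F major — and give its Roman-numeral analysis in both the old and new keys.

B♭ — IV in F major, V in E♭ major

Chords diatonic to F major: F, Gm, Am, B♭, C, Dm, Edim.
Reading the progression, the first chord not in that set is Fm, so the modulation leaves F major there.
The chord immediately before Fm is B♭, which is diatonic to both keys: IV in F major and V in E♭ major.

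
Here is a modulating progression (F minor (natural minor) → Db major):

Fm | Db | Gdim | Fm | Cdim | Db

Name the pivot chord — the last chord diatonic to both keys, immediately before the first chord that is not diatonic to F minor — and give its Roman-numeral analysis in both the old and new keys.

Fm — i in F minor, iii in Db major

Chords diatonic to F minor: Fm, Gdim, Ab, Bbm, Cm, Db, Eb.
Reading the progression, the first chord not in that set is Cdim, so the modulation leaves F minor there.
The chord immediately before Cdim is Fm, which is diatonic to both keys: i in F minor and iii in Db major.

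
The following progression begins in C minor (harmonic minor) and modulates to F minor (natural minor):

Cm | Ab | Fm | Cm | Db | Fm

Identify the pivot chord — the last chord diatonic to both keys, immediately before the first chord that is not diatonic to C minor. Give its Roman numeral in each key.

Chords diatonic to C minor: Cm, Ddim, Ebaug, Fm, G, Ab, Bdim.
Reading the progression, the first chord not in that set is Db, so the modulation leaves C minor there.
The chord immediately before Db is Cm, which is diatonic to both keys: i in C minor and v in F minor.

Cm — i in C minor, v in F minor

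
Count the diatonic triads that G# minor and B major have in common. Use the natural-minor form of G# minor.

7

Diatonic triads of G# minor (natural minor): G#m (i), A#dim (ii°), B (III), C#m (iv), D#m (v), E (VI), F# (VII).
Diatonic triads of B major: B (I), C#m (ii), D#m (iii), E (IV), F# (V), G#m (vi), A#dim (vii°).
Matching root and quality in both lists: G#m, A#dim, B, C#m, D#m, E, F#.
That gives 7 common triads.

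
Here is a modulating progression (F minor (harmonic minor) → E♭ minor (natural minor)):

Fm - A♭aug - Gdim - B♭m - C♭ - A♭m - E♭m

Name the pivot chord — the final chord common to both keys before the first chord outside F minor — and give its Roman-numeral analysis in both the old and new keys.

Chords diatonic to F minor: Fm, Gdim, A♭aug, B♭m, C, D♭, Edim.
Reading the progression, the first chord not in that set is C♭, so the modulation leaves F minor there.
The chord immediately before C♭ is B♭m, which is diatonic to both keys: iv in F minor and v in E♭ minor.

B♭m — iv in F minor, v in E♭ minor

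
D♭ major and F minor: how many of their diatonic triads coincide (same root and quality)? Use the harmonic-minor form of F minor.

3

Diatonic triads of D♭ major: D♭ (I), E♭m (ii), Fm (iii), G♭ (IV), A♭ (V), B♭m (vi), Cdim (vii°).
Diatonic triads of F minor (harmonic minor): Fm (i), Gdim (ii°), A♭aug (III+), B♭m (iv), C (V), D♭ (VI), Edim (vii°).
Matching root and quality in both lists: D♭, Fm, B♭m.
That gives 3 common triads.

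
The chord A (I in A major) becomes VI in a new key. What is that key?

The numeral VI denotes a major triad on scale degree 6. With A on degree 6, the tonic of the new key is C#.
Degree 6 carries a major triad in minor keys, so the destination is C# minor.
Check: the diatonic triads of C# minor (natural minor) are C#m (i), D#dim (ii°), E (III), F#m (iv), G#m (v), A (VI), B (VII) — A is indeed VI.

C# minor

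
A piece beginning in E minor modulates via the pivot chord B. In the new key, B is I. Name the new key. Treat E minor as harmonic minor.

The numeral I denotes a major triad on scale degree 1. With B on degree 1, the tonic of the new key is B.
Degree 1 carries a major triad in major keys, so the destination is B major.
Check: the diatonic triads of B major are B (I), C#m (ii), D#m (iii), E (IV), F# (V), G#m (vi), A#dim (vii°) — B is indeed I.

B major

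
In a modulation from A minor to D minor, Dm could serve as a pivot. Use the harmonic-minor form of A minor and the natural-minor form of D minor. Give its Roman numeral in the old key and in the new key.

The scale of A minor (harmonic minor) is A B C D E F G#; D is degree 4, and the triad built there (D-F-A) is minor, so it is iv.
The scale of D minor (natural minor) is D E F G A Bb C; D is degree 1, and the triad built there (D-F-A) is minor, so it is i.

iv in A minor; i in D minor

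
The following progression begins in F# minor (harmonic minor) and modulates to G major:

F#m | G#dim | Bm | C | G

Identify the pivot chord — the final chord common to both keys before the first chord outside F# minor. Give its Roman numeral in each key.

Chords diatonic to F# minor: F#m, G#dim, Aaug, Bm, C#, D, E#dim.
Reading the progression, the first chord not in that set is C, so the modulation leaves F# minor there.
The chord immediately before C is Bm, which is diatonic to both keys: iv in F# minor and iii in G major.

Bm — iv in F# minor, iii in G major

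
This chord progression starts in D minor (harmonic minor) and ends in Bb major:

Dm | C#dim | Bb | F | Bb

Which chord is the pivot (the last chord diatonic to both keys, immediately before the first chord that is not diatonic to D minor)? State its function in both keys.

Bb — VI in D minor, I in Bb major

Chords diatonic to D minor: Dm, Edim, Faug, Gm, A, Bb, C#dim.
Reading the progression, the first chord not in that set is F, so the modulation leaves D minor there.
The chord immediately before F is Bb, which is diatonic to both keys: VI in D minor and I in Bb major.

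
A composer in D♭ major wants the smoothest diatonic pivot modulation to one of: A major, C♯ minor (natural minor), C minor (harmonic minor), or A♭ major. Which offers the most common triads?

Triads of D♭ major: D♭ major (I), E♭ minor (ii), F minor (iii), G♭ major (IV), A♭ major (V), B♭ minor (vi), C diminished (vii°).
A major shares 0: none.
C♯ minor (natural minor) shares 0: none.
C minor (harmonic minor) shares 2: Fm, A♭.
A♭ major shares 4: D♭, Fm, A♭, B♭m.
The most common triads (4) are shared with A♭ major.

A♭ major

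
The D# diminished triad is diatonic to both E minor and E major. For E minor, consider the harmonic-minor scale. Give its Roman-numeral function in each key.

vii° in E minor; vii° in E major

The scale of E minor (harmonic minor) is E F# G A B C D#; D# is degree 7, and the triad built there (D#-F#-A) is diminished, so it is vii°.
The scale of E major is E F# G# A B C# D#; D# is degree 7, and the triad built there (D#-F#-A) is diminished, so it is vii°.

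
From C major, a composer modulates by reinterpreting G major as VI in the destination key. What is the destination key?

B minor

The numeral VI denotes a major triad on scale degree 6. With G on degree 6, the tonic of the new key is B.
Degree 6 carries a major triad in minor keys, so the destination is B minor.
Check: the diatonic triads of B minor (natural minor) are Bm (i), C♯dim (ii°), D (III), Em (iv), F♯m (v), G (VI), A (VII) — G major is indeed VI.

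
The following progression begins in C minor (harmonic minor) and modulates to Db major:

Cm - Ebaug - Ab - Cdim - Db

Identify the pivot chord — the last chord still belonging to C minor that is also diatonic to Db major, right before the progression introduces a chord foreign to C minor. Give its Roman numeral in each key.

Ab — VI in C minor, V in Db major

Chords diatonic to C minor: Cm, Ddim, Ebaug, Fm, G, Ab, Bdim.
Reading the progression, the first chord not in that set is Cdim, so the modulation leaves C minor there.
The chord immediately before Cdim is Ab, which is diatonic to both keys: VI in C minor and V in Db major.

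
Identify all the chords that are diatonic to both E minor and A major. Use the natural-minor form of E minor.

Triads in E minor (natural minor): Em (i), F#dim (ii°), G (III), Am (iv), Bm (v), C (VI), D (VII).
Triads in A major: A (I), Bm (ii), C#m (iii), D (IV), E (V), F#m (vi), G#dim (vii°).
Shared triads with their functions: Bm (v in E minor, ii in A major); D (VII in E minor, IV in A major).

Bm, D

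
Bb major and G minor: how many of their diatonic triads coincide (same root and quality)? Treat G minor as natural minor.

7

Diatonic triads of Bb major: Bb (I), Cm (ii), Dm (iii), Eb (IV), F (V), Gm (vi), Adim (vii°).
Diatonic triads of G minor (natural minor): Gm (i), Adim (ii°), Bb (III), Cm (iv), Dm (v), Eb (VI), F (VII).
Matching root and quality in both lists: Bb, Cm, Dm, Eb, F, Gm, Adim.
That gives 7 common triads.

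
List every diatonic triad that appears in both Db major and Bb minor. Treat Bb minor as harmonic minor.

Triads in Db major: Db (I), Ebm (ii), Fm (iii), Gb (IV), Ab (V), Bbm (vi), Cdim (vii°).
Triads in Bb minor (harmonic minor): Bbm (i), Cdim (ii°), Dbaug (III+), Ebm (iv), F (V), Gb (VI), Adim (vii°).
Shared triads with their functions: Ebm (ii in Db major, iv in Bb minor); Gb (IV in Db major, VI in Bb minor); Bbm (vi in Db major, i in Bb minor); Cdim (vii° in Db major, ii° in Bb minor).

Ebm, Gb, Bbm, Cdim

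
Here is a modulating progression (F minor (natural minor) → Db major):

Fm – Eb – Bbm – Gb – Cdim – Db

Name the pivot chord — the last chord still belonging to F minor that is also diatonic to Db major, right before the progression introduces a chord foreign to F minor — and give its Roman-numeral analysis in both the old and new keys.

Chords diatonic to F minor: Fm, Gdim, Ab, Bbm, Cm, Db, Eb.
Reading the progression, the first chord not in that set is Gb, so the modulation leaves F minor there.
The chord immediately before Gb is Bbm, which is diatonic to both keys: iv in F minor and vi in Db major.

Bbm — iv in F minor, vi in Db major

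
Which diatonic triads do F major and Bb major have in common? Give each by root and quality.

F, Gm, Bb, Dm

Triads in F major: F major (I), G minor (ii), A minor (iii), Bb major (IV), C major (V), D minor (vi), E diminished (vii°).
Triads in Bb major: Bb major (I), C minor (ii), D minor (iii), Eb major (IV), F major (V), G minor (vi), A diminished (vii°).
Shared triads with their functions: F major (I in F major, V in Bb major); G minor (ii in F major, vi in Bb major); Bb major (IV in F major, I in Bb major); D minor (vi in F major, iii in Bb major).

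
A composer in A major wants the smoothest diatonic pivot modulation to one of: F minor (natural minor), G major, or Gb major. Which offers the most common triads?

Triads of A major: A (I), Bm (ii), C#m (iii), D (IV), E (V), F#m (vi), G#dim (vii°).
F minor (natural minor) shares 0: none.
G major shares 2: Bm, D.
Gb major shares 0: none.
The most common triads (2) are shared with G major.

G major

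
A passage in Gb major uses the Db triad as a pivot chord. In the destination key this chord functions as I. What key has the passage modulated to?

The numeral I denotes a major triad on scale degree 1. With Db on degree 1, the tonic of the new key is Db.
Degree 1 carries a major triad in major keys, so the destination is Db major.
Check: the diatonic triads of Db major are Db (I), Ebm (ii), Fm (iii), Gb (IV), Ab (V), Bbm (vi), Cdim (vii°) — Db is indeed I.

Db major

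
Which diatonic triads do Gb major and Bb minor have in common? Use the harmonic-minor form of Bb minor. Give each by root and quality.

Gb, Bbm, Ebm

Triads in Gb major: Gb (I), Abm (ii), Bbm (iii), Cb (IV), Db (V), Ebm (vi), Fdim (vii°).
Triads in Bb minor (harmonic minor): Bbm (i), Cdim (ii°), Dbaug (III+), Ebm (iv), F (V), Gb (VI), Adim (vii°).
Shared triads with their functions: Gb (I in Gb major, VI in Bb minor); Bbm (iii in Gb major, i in Bb minor); Ebm (vi in Gb major, iv in Bb minor).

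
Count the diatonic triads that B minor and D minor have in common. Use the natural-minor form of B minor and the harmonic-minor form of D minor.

Diatonic triads of B minor (natural minor): Bm (i), C♯dim (ii°), D (III), Em (iv), F♯m (v), G (VI), A (VII).
Diatonic triads of D minor (harmonic minor): Dm (i), Edim (ii°), Faug (III+), Gm (iv), A (V), B♭ (VI), C♯dim (vii°).
Matching root and quality in both lists: C♯dim, A.
That gives 2 common triads.

2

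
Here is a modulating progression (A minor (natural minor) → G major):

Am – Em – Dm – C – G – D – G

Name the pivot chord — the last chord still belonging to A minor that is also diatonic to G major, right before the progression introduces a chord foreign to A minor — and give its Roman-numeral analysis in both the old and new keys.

G — VII in A minor, I in G major

Chords diatonic to A minor: Am, Bdim, C, Dm, Em, F, G.
Reading the progression, the first chord not in that set is D, so the modulation leaves A minor there.
The chord immediately before D is G, which is diatonic to both keys: VII in A minor and I in G major.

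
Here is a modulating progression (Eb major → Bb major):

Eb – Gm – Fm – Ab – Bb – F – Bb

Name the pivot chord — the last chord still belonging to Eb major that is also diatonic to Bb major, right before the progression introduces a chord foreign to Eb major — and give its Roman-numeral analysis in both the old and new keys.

Chords diatonic to Eb major: Eb, Fm, Gm, Ab, Bb, Cm, Ddim.
Reading the progression, the first chord not in that set is F, so the modulation leaves Eb major there.
The chord immediately before F is Bb, which is diatonic to both keys: V in Eb major and I in Bb major.

Bb — V in Eb major, I in Bb major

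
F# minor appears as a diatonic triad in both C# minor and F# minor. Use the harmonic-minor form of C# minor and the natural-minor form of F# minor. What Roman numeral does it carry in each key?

The scale of C# minor (harmonic minor) is C# D# E F# G# A B#; F# is degree 4, and the triad built there (F#-A-C#) is minor, so it is iv.
The scale of F# minor (natural minor) is F# G# A B C# D E; F# is degree 1, and the triad built there (F#-A-C#) is minor, so it is i.

iv in C# minor; i in F# minor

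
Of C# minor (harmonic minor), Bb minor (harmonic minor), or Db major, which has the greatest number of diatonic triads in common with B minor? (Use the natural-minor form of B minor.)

C# minor

Triads of B minor (natural minor): Bm (i), C#dim (ii°), D (III), Em (iv), F#m (v), G (VI), A (VII).
C# minor (harmonic minor) shares 2: F#m, A.
Bb minor (harmonic minor) shares 0: none.
Db major shares 0: none.
The most common triads (2) are shared with C# minor.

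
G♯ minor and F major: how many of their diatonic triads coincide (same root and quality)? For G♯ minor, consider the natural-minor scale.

Diatonic triads of G♯ minor (natural minor): G♯m (i), A♯dim (ii°), B (III), C♯m (iv), D♯m (v), E (VI), F♯ (VII).
Diatonic triads of F major: F (I), Gm (ii), Am (iii), B♭ (IV), C (V), Dm (vi), Edim (vii°).
No triad has the same root and quality in both keys.

0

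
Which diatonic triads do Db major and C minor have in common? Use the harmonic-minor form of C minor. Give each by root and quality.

Fm, Ab

Triads in Db major: Db (I), Ebm (ii), Fm (iii), Gb (IV), Ab (V), Bbm (vi), Cdim (vii°).
Triads in C minor (harmonic minor): Cm (i), Ddim (ii°), Ebaug (III+), Fm (iv), G (V), Ab (VI), Bdim (vii°).
Shared triads with their functions: Fm (iii in Db major, iv in C minor); Ab (V in Db major, VI in C minor).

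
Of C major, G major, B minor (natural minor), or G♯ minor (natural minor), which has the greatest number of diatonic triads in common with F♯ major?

G♯ minor

Triads of F♯ major: F♯ (I), G♯m (ii), A♯m (iii), B (IV), C♯ (V), D♯m (vi), E♯dim (vii°).
C major shares 0: none.
G major shares 0: none.
B minor (natural minor) shares 0: none.
G♯ minor (natural minor) shares 4: F♯, G♯m, B, D♯m.
The most common triads (4) are shared with G♯ minor.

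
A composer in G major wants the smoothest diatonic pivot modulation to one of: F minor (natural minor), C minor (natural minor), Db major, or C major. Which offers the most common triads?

C major

Triads of G major: G major (I), A minor (ii), B minor (iii), C major (IV), D major (V), E minor (vi), F# diminished (vii°).
F minor (natural minor) shares 0: none.
C minor (natural minor) shares 0: none.
Db major shares 0: none.
C major shares 4: G, Am, C, Em.
The most common triads (4) are shared with C major.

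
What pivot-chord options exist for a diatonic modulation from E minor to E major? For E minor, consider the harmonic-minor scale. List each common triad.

B, D#dim

Triads in E minor (harmonic minor): Em (i), F#dim (ii°), Gaug (III+), Am (iv), B (V), C (VI), D#dim (vii°).
Triads in E major: E (I), F#m (ii), G#m (iii), A (IV), B (V), C#m (vi), D#dim (vii°).
Shared triads with their functions: B (V in E minor, V in E major); D#dim (vii° in E minor, vii° in E major).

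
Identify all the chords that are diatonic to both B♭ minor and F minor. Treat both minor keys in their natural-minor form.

Triads in B♭ minor (natural minor): B♭ minor (i), C diminished (ii°), D♭ major (III), E♭ minor (iv), F minor (v), G♭ major (VI), A♭ major (VII).
Triads in F minor (natural minor): F minor (i), G diminished (ii°), A♭ major (III), B♭ minor (iv), C minor (v), D♭ major (VI), E♭ major (VII).
Shared triads with their functions: B♭ minor (i in B♭ minor, iv in F minor); D♭ major (III in B♭ minor, VI in F minor); F minor (v in B♭ minor, i in F minor); A♭ major (VII in B♭ minor, III in F minor).

B♭m, D♭, Fm, A♭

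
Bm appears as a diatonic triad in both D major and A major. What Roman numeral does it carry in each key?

The scale of D major is D E F♯ G A B C♯; B is degree 6, and the triad built there (B-D-F♯) is minor, so it is vi.
The scale of A major is A B C♯ D E F♯ G♯; B is degree 2, and the triad built there (B-D-F♯) is minor, so it is ii.

vi in D major; ii in A major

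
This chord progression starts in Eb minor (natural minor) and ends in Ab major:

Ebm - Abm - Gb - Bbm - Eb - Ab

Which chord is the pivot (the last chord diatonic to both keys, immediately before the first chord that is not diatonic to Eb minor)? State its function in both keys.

Bbm — v in Eb minor, ii in Ab major

Chords diatonic to Eb minor: Ebm, Fdim, Gb, Abm, Bbm, Cb, Db.
Reading the progression, the first chord not in that set is Eb, so the modulation leaves Eb minor there.
The chord immediately before Eb is Bbm, which is diatonic to both keys: v in Eb minor and ii in Ab major.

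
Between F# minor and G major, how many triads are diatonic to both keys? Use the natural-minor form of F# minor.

2

Diatonic triads of F# minor (natural minor): F#m (i), G#dim (ii°), A (III), Bm (iv), C#m (v), D (VI), E (VII).
Diatonic triads of G major: G (I), Am (ii), Bm (iii), C (IV), D (V), Em (vi), F#dim (vii°).
Matching root and quality in both lists: Bm, D.
That gives 2 common triads.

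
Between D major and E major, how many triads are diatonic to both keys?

Diatonic triads of D major: D (I), Em (ii), F#m (iii), G (IV), A (V), Bm (vi), C#dim (vii°).
Diatonic triads of E major: E (I), F#m (ii), G#m (iii), A (IV), B (V), C#m (vi), D#dim (vii°).
Matching root and quality in both lists: F#m, A.
That gives 2 common triads.

2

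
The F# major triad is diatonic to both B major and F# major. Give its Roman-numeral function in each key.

V in B major; I in F# major

The scale of B major is B C# D# E F# G# A#; F# is degree 5, and the triad built there (F#-A#-C#) is major, so it is V.
The scale of F# major is F# G# A# B C# D# E#; F# is degree 1, and the triad built there (F#-A#-C#) is major, so it is I.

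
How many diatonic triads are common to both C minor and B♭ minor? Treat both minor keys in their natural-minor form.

2

Diatonic triads of C minor (natural minor): Cm (i), Ddim (ii°), E♭ (III), Fm (iv), Gm (v), A♭ (VI), B♭ (VII).
Diatonic triads of B♭ minor (natural minor): B♭m (i), Cdim (ii°), D♭ (III), E♭m (iv), Fm (v), G♭ (VI), A♭ (VII).
Matching root and quality in both lists: Fm, A♭.
That gives 2 common triads.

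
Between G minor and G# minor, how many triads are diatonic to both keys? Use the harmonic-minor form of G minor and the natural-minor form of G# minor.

Diatonic triads of G minor (harmonic minor): Gm (i), Adim (ii°), Bbaug (III+), Cm (iv), D (V), Eb (VI), F#dim (vii°).
Diatonic triads of G# minor (natural minor): G#m (i), A#dim (ii°), B (III), C#m (iv), D#m (v), E (VI), F# (VII).
No triad has the same root and quality in both keys.

0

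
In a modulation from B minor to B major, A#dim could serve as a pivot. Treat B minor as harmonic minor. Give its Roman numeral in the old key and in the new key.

vii° in B minor; vii° in B major

The scale of B minor (harmonic minor) is B C# D E F# G A#; A# is degree 7, and the triad built there (A#-C#-E) is diminished, so it is vii°.
The scale of B major is B C# D# E F# G# A#; A# is degree 7, and the triad built there (A#-C#-E) is diminished, so it is vii°.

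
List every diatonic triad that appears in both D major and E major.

F#m, A

Triads in D major: D major (I), E minor (ii), F# minor (iii), G major (IV), A major (V), B minor (vi), C# diminished (vii°).
Triads in E major: E major (I), F# minor (ii), G# minor (iii), A major (IV), B major (V), C# minor (vi), D# diminished (vii°).
Shared triads with their functions: F# minor (iii in D major, ii in E major); A major (V in D major, IV in E major).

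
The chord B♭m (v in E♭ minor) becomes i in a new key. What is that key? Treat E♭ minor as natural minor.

B♭ minor

The numeral i denotes a minor triad on scale degree 1. With B♭ on degree 1, the tonic of the new key is B♭.
Degree 1 carries a minor triad in minor keys, so the destination is B♭ minor.
Check: the diatonic triads of B♭ minor (natural minor) are B♭m (i), Cdim (ii°), D♭ (III), E♭m (iv), Fm (v), G♭ (VI), A♭ (VII) — B♭m is indeed i.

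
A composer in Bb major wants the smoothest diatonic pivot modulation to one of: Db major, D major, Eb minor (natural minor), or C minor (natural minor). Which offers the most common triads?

C minor

Triads of Bb major: Bb (I), Cm (ii), Dm (iii), Eb (IV), F (V), Gm (vi), Adim (vii°).
Db major shares 0: none.
D major shares 0: none.
Eb minor (natural minor) shares 0: none.
C minor (natural minor) shares 4: Bb, Cm, Eb, Gm.
The most common triads (4) are shared with C minor.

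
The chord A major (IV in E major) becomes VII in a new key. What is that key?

B minor

The numeral VII denotes a major triad on scale degree 7. With A on degree 7, the tonic of the new key is B.
Degree 7 carries a major triad in natural-minor keys, so the destination is B minor.
Check: the diatonic triads of B minor (natural minor) are Bm (i), C#dim (ii°), D (III), Em (iv), F#m (v), G (VI), A (VII) — A major is indeed VII.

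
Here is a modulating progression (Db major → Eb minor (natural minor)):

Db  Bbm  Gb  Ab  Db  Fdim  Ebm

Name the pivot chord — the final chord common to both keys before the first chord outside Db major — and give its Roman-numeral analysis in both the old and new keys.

Chords diatonic to Db major: Db, Ebm, Fm, Gb, Ab, Bbm, Cdim.
Reading the progression, the first chord not in that set is Fdim, so the modulation leaves Db major there.
The chord immediately before Fdim is Db, which is diatonic to both keys: I in Db major and VII in Eb minor.

Db — I in Db major, VII in Eb minor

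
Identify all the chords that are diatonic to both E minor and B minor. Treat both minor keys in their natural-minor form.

Triads in E minor (natural minor): Em (i), F#dim (ii°), G (III), Am (iv), Bm (v), C (VI), D (VII).
Triads in B minor (natural minor): Bm (i), C#dim (ii°), D (III), Em (iv), F#m (v), G (VI), A (VII).
Shared triads with their functions: Em (i in E minor, iv in B minor); G (III in E minor, VI in B minor); Bm (v in E minor, i in B minor); D (VII in E minor, III in B minor).

Em, G, Bm, D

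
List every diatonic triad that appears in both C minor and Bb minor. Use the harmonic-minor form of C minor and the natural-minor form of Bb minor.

Triads in C minor (harmonic minor): C minor (i), D diminished (ii°), Eb augmented (III+), F minor (iv), G major (V), Ab major (VI), B diminished (vii°).
Triads in Bb minor (natural minor): Bb minor (i), C diminished (ii°), Db major (III), Eb minor (iv), F minor (v), Gb major (VI), Ab major (VII).
Shared triads with their functions: F minor (iv in C minor, v in Bb minor); Ab major (VI in C minor, VII in Bb minor).

Fm, Ab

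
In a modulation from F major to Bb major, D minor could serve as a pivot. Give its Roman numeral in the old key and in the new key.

vi in F major; iii in Bb major

The scale of F major is F G A Bb C D E; D is degree 6, and the triad built there (D-F-A) is minor, so it is vi.
The scale of Bb major is Bb C D Eb F G A; D is degree 3, and the triad built there (D-F-A) is minor, so it is iii.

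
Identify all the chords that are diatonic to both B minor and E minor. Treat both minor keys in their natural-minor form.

Bm, D, Em, G

Triads in B minor (natural minor): Bm (i), C♯dim (ii°), D (III), Em (iv), F♯m (v), G (VI), A (VII).
Triads in E minor (natural minor): Em (i), F♯dim (ii°), G (III), Am (iv), Bm (v), C (VI), D (VII).
Shared triads with their functions: Bm (i in B minor, v in E minor); D (III in B minor, VII in E minor); Em (iv in B minor, i in E minor); G (VI in B minor, III in E minor).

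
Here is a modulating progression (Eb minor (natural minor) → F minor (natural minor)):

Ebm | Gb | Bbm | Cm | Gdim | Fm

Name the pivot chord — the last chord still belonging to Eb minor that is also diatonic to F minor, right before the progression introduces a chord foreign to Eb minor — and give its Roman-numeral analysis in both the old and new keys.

Bbm — v in Eb minor, iv in F minor

Chords diatonic to Eb minor: Ebm, Fdim, Gb, Abm, Bbm, Cb, Db.
Reading the progression, the first chord not in that set is Cm, so the modulation leaves Eb minor there.
The chord immediately before Cm is Bbm, which is diatonic to both keys: v in Eb minor and iv in F minor.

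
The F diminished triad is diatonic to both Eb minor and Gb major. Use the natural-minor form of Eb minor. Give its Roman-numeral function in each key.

ii° in Eb minor; vii° in Gb major

The scale of Eb minor (natural minor) is Eb F Gb Ab Bb Cb Db; F is degree 2, and the triad built there (F-Ab-Cb) is diminished, so it is ii°.
The scale of Gb major is Gb Ab Bb Cb Db Eb F; F is degree 7, and the triad built there (F-Ab-Cb) is diminished, so it is vii°.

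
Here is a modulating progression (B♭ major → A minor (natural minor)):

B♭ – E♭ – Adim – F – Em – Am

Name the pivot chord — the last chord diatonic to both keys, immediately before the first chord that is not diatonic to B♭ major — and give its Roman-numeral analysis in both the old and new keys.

F — V in B♭ major, VI in A minor

Chords diatonic to B♭ major: B♭, Cm, Dm, E♭, F, Gm, Adim.
Reading the progression, the first chord not in that set is Em, so the modulation leaves B♭ major there.
The chord immediately before Em is F, which is diatonic to both keys: V in B♭ major and VI in A minor.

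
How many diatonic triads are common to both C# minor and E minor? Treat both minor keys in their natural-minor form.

0

Diatonic triads of C# minor (natural minor): C#m (i), D#dim (ii°), E (III), F#m (iv), G#m (v), A (VI), B (VII).
Diatonic triads of E minor (natural minor): Em (i), F#dim (ii°), G (III), Am (iv), Bm (v), C (VI), D (VII).
No triad has the same root and quality in both keys.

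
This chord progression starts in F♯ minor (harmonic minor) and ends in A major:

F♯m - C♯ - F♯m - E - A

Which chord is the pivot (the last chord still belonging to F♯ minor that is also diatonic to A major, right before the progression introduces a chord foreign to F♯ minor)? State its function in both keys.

F♯m — i in F♯ minor, vi in A major

Chords diatonic to F♯ minor: F♯m, G♯dim, Aaug, Bm, C♯, D, E♯dim.
Reading the progression, the first chord not in that set is E, so the modulation leaves F♯ minor there.
The chord immediately before E is F♯m, which is diatonic to both keys: i in F♯ minor and vi in A major.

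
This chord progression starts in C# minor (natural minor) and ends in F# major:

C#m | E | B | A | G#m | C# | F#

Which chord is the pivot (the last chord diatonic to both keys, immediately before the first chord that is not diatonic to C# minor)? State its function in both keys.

G#m — v in C# minor, ii in F# major

Chords diatonic to C# minor: C#m, D#dim, E, F#m, G#m, A, B.
Reading the progression, the first chord not in that set is C#, so the modulation leaves C# minor there.
The chord immediately before C# is G#m, which is diatonic to both keys: v in C# minor and ii in F# major.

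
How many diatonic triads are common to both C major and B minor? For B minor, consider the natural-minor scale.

Diatonic triads of C major: C (I), Dm (ii), Em (iii), F (IV), G (V), Am (vi), Bdim (vii°).
Diatonic triads of B minor (natural minor): Bm (i), C#dim (ii°), D (III), Em (iv), F#m (v), G (VI), A (VII).
Matching root and quality in both lists: Em, G.
That gives 2 common triads.

2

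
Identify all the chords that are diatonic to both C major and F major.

C, Dm, F, Am

Triads in C major: C major (I), D minor (ii), E minor (iii), F major (IV), G major (V), A minor (vi), B diminished (vii°).
Triads in F major: F major (I), G minor (ii), A minor (iii), Bb major (IV), C major (V), D minor (vi), E diminished (vii°).
Shared triads with their functions: C major (I in C major, V in F major); D minor (ii in C major, vi in F major); F major (IV in C major, I in F major); A minor (vi in C major, iii in F major).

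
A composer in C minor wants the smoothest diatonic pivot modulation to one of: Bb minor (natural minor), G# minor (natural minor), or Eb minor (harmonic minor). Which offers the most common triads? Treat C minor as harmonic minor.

Triads of C minor (harmonic minor): C minor (i), D diminished (ii°), Eb augmented (III+), F minor (iv), G major (V), Ab major (VI), B diminished (vii°).
Bb minor (natural minor) shares 2: Fm, Ab.
G# minor (natural minor) shares 0: none.
Eb minor (harmonic minor) shares 1: Ddim.
The most common triads (2) are shared with Bb minor.

Bb minor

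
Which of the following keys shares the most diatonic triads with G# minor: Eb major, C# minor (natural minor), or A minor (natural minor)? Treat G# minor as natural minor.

C# minor

Triads of G# minor (natural minor): G# minor (i), A# diminished (ii°), B major (III), C# minor (iv), D# minor (v), E major (VI), F# major (VII).
Eb major shares 0: none.
C# minor (natural minor) shares 4: G#m, B, C#m, E.
A minor (natural minor) shares 0: none.
The most common triads (4) are shared with C# minor.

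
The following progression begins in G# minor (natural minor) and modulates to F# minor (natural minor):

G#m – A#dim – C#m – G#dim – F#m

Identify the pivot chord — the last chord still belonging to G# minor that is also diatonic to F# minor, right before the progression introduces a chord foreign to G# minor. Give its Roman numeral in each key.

C#m — iv in G# minor, v in F# minor

Chords diatonic to G# minor: G#m, A#dim, B, C#m, D#m, E, F#.
Reading the progression, the first chord not in that set is G#dim, so the modulation leaves G# minor there.
The chord immediately before G#dim is C#m, which is diatonic to both keys: iv in G# minor and v in F# minor.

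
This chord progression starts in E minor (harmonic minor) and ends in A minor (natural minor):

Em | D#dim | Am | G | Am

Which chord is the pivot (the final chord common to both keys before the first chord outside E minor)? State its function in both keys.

Chords diatonic to E minor: Em, F#dim, Gaug, Am, B, C, D#dim.
Reading the progression, the first chord not in that set is G, so the modulation leaves E minor there.
The chord immediately before G is Am, which is diatonic to both keys: iv in E minor and i in A minor.

Am — iv in E minor, i in A minor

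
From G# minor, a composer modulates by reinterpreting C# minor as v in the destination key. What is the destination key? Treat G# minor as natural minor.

The numeral v denotes a minor triad on scale degree 5. With C# on degree 5, the tonic of the new key is F#.
Degree 5 carries a minor triad in natural-minor keys, so the destination is F# minor.
Check: the diatonic triads of F# minor (natural minor) are F#m (i), G#dim (ii°), A (III), Bm (iv), C#m (v), D (VI), E (VII) — C# minor is indeed v.

F# minor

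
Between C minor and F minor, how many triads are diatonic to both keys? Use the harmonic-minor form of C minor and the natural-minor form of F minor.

Diatonic triads of C minor (harmonic minor): Cm (i), Ddim (ii°), E♭aug (III+), Fm (iv), G (V), A♭ (VI), Bdim (vii°).
Diatonic triads of F minor (natural minor): Fm (i), Gdim (ii°), A♭ (III), B♭m (iv), Cm (v), D♭ (VI), E♭ (VII).
Matching root and quality in both lists: Cm, Fm, A♭.
That gives 3 common triads.

3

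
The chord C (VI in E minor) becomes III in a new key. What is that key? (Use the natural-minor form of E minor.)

The numeral III denotes a major triad on scale degree 3. With C on degree 3, the tonic of the new key is A.
Degree 3 carries a major triad in natural-minor keys, so the destination is A minor.
Check: the diatonic triads of A minor (natural minor) are Am (i), Bdim (ii°), C (III), Dm (iv), Em (v), F (VI), G (VII) — C is indeed III.

A minor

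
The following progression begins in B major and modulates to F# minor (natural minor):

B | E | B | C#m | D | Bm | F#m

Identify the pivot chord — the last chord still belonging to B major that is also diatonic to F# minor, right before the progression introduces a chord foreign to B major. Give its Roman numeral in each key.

C#m — ii in B major, v in F# minor

Chords diatonic to B major: B, C#m, D#m, E, F#, G#m, A#dim.
Reading the progression, the first chord not in that set is D, so the modulation leaves B major there.
The chord immediately before D is C#m, which is diatonic to both keys: ii in B major and v in F# minor.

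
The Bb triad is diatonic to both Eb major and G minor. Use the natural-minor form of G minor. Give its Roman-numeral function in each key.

V in Eb major; III in G minor

The scale of Eb major is Eb F G Ab Bb C D; Bb is degree 5, and the triad built there (Bb-D-F) is major, so it is V.
The scale of G minor (natural minor) is G A Bb C D Eb F; Bb is degree 3, and the triad built there (Bb-D-F) is major, so it is III.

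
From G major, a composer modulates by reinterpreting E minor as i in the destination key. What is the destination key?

E minor

The numeral i denotes a minor triad on scale degree 1. With E on degree 1, the tonic of the new key is E.
Degree 1 carries a minor triad in minor keys, so the destination is E minor.
Check: the diatonic triads of E minor (natural minor) are Em (i), F♯dim (ii°), G (III), Am (iv), Bm (v), C (VI), D (VII) — E minor is indeed i.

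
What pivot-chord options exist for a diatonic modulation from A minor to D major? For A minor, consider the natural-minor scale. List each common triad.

Triads in A minor (natural minor): A minor (i), B diminished (ii°), C major (III), D minor (iv), E minor (v), F major (VI), G major (VII).
Triads in D major: D major (I), E minor (ii), F# minor (iii), G major (IV), A major (V), B minor (vi), C# diminished (vii°).
Shared triads with their functions: E minor (v in A minor, ii in D major); G major (VII in A minor, IV in D major).

Em, G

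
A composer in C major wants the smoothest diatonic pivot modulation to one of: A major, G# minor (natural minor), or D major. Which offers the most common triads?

D major

Triads of C major: C major (I), D minor (ii), E minor (iii), F major (IV), G major (V), A minor (vi), B diminished (vii°).
A major shares 0: none.
G# minor (natural minor) shares 0: none.
D major shares 2: Em, G.
The most common triads (2) are shared with D major.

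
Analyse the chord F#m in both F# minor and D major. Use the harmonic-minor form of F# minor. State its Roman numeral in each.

The scale of F# minor (harmonic minor) is F# G# A B C# D E#; F# is degree 1, and the triad built there (F#-A-C#) is minor, so it is i.
The scale of D major is D E F# G A B C#; F# is degree 3, and the triad built there (F#-A-C#) is minor, so it is iii.

i in F# minor; iii in D major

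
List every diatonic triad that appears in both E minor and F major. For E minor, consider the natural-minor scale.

Triads in E minor (natural minor): Em (i), F#dim (ii°), G (III), Am (iv), Bm (v), C (VI), D (VII).
Triads in F major: F (I), Gm (ii), Am (iii), Bb (IV), C (V), Dm (vi), Edim (vii°).
Shared triads with their functions: Am (iv in E minor, iii in F major); C (VI in E minor, V in F major).

Am, C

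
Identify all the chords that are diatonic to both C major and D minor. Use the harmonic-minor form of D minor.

Dm

Triads in C major: C major (I), D minor (ii), E minor (iii), F major (IV), G major (V), A minor (vi), B diminished (vii°).
Triads in D minor (harmonic minor): D minor (i), E diminished (ii°), F augmented (III+), G minor (iv), A major (V), Bb major (VI), C# diminished (vii°).
Shared triads with their functions: D minor (ii in C major, i in D minor).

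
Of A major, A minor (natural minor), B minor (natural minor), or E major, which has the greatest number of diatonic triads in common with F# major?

E major

Triads of F# major: F# major (I), G# minor (ii), A# minor (iii), B major (IV), C# major (V), D# minor (vi), E# diminished (vii°).
A major shares 0: none.
A minor (natural minor) shares 0: none.
B minor (natural minor) shares 0: none.
E major shares 2: G#m, B.
The most common triads (2) are shared with E major.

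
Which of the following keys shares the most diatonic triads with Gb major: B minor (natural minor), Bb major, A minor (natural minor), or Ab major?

Triads of Gb major: Gb major (I), Ab minor (ii), Bb minor (iii), Cb major (IV), Db major (V), Eb minor (vi), F diminished (vii°).
B minor (natural minor) shares 0: none.
Bb major shares 0: none.
A minor (natural minor) shares 0: none.
Ab major shares 2: Bbm, Db.
The most common triads (2) are shared with Ab major.

Ab major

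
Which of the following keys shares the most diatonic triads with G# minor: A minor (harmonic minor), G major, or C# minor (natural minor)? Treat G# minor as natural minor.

C# minor

Triads of G# minor (natural minor): G#m (i), A#dim (ii°), B (III), C#m (iv), D#m (v), E (VI), F# (VII).
A minor (harmonic minor) shares 1: E.
G major shares 0: none.
C# minor (natural minor) shares 4: G#m, B, C#m, E.
The most common triads (4) are shared with C# minor.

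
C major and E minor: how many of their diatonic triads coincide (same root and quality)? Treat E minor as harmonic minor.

Diatonic triads of C major: C (I), Dm (ii), Em (iii), F (IV), G (V), Am (vi), Bdim (vii°).
Diatonic triads of E minor (harmonic minor): Em (i), F#dim (ii°), Gaug (III+), Am (iv), B (V), C (VI), D#dim (vii°).
Matching root and quality in both lists: C, Em, Am.
That gives 3 common triads.

3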